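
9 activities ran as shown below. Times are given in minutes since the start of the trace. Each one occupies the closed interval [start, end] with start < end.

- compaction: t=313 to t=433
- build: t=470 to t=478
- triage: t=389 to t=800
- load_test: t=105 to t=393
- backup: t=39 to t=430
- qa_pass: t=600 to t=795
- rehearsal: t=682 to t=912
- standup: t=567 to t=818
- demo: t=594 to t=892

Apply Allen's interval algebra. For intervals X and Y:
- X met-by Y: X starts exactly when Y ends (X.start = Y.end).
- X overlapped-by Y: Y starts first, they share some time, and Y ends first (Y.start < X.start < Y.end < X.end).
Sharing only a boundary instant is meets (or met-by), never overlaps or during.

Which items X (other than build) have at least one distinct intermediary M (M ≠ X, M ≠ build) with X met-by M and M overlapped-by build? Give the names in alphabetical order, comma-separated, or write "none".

none

Target build = [t=470, t=478].
Intermediaries M with M overlapped-by build: none.
Union: none.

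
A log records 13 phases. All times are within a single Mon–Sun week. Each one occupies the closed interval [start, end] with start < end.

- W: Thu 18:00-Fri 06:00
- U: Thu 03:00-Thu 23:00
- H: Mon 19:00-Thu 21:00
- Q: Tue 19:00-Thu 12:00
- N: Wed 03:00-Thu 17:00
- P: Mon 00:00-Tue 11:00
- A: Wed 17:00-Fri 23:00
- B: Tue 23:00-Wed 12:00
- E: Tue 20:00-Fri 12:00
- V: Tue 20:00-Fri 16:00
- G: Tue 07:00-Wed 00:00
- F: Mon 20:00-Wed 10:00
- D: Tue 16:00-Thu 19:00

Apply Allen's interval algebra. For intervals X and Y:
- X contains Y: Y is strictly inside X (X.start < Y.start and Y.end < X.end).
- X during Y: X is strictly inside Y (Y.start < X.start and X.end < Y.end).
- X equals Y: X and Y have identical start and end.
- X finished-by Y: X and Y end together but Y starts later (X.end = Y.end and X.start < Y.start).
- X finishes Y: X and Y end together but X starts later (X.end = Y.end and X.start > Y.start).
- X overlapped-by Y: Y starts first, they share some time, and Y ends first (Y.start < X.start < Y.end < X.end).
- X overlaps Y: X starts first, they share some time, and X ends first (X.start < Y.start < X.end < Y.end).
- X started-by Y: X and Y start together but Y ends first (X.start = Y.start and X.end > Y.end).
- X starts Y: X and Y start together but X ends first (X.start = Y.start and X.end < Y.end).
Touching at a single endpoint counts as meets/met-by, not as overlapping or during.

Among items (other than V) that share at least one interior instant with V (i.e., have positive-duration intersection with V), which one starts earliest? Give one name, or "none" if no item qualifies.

Target V = [Tue 20:00, Fri 16:00].
A [Wed 17:00, Fri 23:00] → overlapped-by → candidate.
B [Tue 23:00, Wed 12:00] → during → candidate.
D [Tue 16:00, Thu 19:00] → overlaps → candidate.
E [Tue 20:00, Fri 12:00] → starts → candidate.
F [Mon 20:00, Wed 10:00] → overlaps → candidate.
G [Tue 07:00, Wed 00:00] → overlaps → candidate.
H [Mon 19:00, Thu 21:00] → overlaps → candidate.
N [Wed 03:00, Thu 17:00] → during → candidate.
P [Mon 00:00, Tue 11:00] → before → excluded.
Q [Tue 19:00, Thu 12:00] → overlaps → candidate.
U [Thu 03:00, Thu 23:00] → during → candidate.
W [Thu 18:00, Fri 06:00] → during → candidate.
Among candidates, earliest start is Mon 19:00 → H.

H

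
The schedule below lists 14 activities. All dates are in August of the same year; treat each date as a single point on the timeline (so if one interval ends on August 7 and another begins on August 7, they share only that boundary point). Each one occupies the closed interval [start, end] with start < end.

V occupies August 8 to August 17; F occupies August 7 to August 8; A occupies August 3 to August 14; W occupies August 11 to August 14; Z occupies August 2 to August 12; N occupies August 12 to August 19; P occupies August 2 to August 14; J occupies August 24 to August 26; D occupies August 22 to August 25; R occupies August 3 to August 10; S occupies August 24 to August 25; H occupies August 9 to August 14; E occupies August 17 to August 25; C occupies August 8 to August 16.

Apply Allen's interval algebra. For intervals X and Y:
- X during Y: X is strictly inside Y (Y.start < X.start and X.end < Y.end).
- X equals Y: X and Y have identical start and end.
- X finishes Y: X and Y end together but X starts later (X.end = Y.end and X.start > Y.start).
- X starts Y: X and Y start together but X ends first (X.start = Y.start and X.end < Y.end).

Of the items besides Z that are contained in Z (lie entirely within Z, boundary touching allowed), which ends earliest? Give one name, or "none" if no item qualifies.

F

Target Z = [August 2, August 12].
A [August 3, August 14] → overlapped-by → excluded.
C [August 8, August 16] → overlapped-by → excluded.
D [August 22, August 25] → after → excluded.
E [August 17, August 25] → after → excluded.
F [August 7, August 8] → during → candidate.
H [August 9, August 14] → overlapped-by → excluded.
J [August 24, August 26] → after → excluded.
N [August 12, August 19] → met-by → excluded.
P [August 2, August 14] → started-by → excluded.
R [August 3, August 10] → during → candidate.
S [August 24, August 25] → after → excluded.
V [August 8, August 17] → overlapped-by → excluded.
W [August 11, August 14] → overlapped-by → excluded.
Among candidates, earliest end is August 8 → F.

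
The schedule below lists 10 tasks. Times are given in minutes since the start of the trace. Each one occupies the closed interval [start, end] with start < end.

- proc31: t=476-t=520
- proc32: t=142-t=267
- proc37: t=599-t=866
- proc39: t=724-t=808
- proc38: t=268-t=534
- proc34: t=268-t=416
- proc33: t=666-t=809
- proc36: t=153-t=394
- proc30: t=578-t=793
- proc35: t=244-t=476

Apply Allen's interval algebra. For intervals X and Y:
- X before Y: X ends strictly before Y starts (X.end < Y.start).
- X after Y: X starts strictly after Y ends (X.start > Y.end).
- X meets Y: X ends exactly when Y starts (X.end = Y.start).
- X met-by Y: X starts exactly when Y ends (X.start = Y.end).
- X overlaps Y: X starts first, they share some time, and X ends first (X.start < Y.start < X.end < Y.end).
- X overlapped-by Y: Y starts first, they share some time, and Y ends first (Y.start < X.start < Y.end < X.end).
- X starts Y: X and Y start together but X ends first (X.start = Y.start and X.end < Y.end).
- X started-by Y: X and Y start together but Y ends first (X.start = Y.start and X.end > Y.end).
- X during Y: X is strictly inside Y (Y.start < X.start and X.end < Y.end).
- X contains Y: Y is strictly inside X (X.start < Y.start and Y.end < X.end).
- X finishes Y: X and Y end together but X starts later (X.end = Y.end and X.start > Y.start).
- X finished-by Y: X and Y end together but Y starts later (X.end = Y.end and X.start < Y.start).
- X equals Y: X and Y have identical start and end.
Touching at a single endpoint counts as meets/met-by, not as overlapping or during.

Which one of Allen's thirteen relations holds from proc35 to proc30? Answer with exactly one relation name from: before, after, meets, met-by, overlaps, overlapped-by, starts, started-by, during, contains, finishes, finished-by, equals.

proc35 = [t=244, t=476]; proc30 = [t=578, t=793].
Compare endpoints: proc35.start < proc30.start, proc35.start < proc30.end, proc35.end < proc30.start, proc35.end < proc30.end.
That pattern is 'before'.

before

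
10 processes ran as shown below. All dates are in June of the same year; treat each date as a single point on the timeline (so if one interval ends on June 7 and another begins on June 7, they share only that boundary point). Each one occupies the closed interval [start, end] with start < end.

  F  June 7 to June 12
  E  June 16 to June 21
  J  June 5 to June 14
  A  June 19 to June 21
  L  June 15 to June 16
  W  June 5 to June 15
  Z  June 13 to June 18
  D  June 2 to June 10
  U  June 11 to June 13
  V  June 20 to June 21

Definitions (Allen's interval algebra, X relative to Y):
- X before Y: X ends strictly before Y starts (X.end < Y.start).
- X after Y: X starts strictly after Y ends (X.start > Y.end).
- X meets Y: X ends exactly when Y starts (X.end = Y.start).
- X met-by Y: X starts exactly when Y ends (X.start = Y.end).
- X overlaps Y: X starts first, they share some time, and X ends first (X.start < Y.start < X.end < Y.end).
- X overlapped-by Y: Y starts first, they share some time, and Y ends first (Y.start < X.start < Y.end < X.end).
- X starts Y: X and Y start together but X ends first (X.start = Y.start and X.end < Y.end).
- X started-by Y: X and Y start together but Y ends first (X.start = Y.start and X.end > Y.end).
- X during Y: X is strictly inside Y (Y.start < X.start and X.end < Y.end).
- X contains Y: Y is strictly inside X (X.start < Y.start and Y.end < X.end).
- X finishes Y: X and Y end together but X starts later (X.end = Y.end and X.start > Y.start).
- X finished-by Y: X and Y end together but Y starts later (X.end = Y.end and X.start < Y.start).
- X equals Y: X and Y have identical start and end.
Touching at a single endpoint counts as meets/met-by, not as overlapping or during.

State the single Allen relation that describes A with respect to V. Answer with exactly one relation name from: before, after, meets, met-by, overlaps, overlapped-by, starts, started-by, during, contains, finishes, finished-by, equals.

A = [June 19, June 21]; V = [June 20, June 21].
Compare endpoints: A.start < V.start, A.start < V.end, A.end > V.start, A.end = V.end.
That pattern is 'finished-by'.

finished-by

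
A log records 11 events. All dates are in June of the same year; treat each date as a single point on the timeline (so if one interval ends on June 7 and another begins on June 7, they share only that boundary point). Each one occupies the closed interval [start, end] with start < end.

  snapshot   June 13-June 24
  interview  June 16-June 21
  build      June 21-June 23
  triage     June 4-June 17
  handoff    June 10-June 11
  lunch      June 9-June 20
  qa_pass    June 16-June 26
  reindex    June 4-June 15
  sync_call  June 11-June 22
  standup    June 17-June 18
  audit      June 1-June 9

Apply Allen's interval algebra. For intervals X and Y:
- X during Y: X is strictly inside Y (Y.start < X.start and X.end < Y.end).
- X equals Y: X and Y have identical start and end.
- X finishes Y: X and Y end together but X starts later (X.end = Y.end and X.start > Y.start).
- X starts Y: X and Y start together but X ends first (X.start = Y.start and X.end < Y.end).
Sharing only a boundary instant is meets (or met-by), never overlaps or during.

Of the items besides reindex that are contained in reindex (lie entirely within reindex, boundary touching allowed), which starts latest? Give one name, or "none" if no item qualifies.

handoff

Target reindex = [June 4, June 15].
audit [June 1, June 9] → overlaps → excluded.
build [June 21, June 23] → after → excluded.
handoff [June 10, June 11] → during → candidate.
interview [June 16, June 21] → after → excluded.
lunch [June 9, June 20] → overlapped-by → excluded.
qa_pass [June 16, June 26] → after → excluded.
snapshot [June 13, June 24] → overlapped-by → excluded.
standup [June 17, June 18] → after → excluded.
sync_call [June 11, June 22] → overlapped-by → excluded.
triage [June 4, June 17] → started-by → excluded.
Among candidates, latest start is June 10 → handoff.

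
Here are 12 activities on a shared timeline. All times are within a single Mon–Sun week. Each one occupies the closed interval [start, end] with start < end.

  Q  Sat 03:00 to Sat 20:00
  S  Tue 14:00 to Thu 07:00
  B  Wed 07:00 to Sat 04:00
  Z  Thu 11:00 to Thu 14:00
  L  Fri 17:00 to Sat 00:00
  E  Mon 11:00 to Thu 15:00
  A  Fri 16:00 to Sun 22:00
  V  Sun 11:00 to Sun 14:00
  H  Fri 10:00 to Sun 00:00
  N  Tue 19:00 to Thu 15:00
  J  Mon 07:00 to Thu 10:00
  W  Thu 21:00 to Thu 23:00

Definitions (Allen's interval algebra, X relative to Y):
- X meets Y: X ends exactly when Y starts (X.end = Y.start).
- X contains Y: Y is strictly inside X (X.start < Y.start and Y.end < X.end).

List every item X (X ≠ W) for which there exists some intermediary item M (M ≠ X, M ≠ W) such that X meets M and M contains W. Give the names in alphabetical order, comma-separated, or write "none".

none

Target W = [Thu 21:00, Thu 23:00].
Intermediaries M with M contains W: B.
Via B — items with X meets B: none.
Union: none.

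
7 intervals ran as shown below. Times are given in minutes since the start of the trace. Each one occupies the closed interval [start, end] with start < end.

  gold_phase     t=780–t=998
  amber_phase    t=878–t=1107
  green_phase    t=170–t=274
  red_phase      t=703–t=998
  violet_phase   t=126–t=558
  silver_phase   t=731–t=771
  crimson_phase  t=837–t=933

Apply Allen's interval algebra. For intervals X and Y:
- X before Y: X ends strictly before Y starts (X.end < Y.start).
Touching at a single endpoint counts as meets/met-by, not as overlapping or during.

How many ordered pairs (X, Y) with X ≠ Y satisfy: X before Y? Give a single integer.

Checking all 42 ordered pairs for relation 'before'; matching pairs in alphabetical order:
(green_phase, amber_phase): green_phase before amber_phase ✓
(green_phase, crimson_phase): green_phase before crimson_phase ✓
(green_phase, gold_phase): green_phase before gold_phase ✓
(green_phase, red_phase): green_phase before red_phase ✓
(green_phase, silver_phase): green_phase before silver_phase ✓
(silver_phase, amber_phase): silver_phase before amber_phase ✓
(silver_phase, crimson_phase): silver_phase before crimson_phase ✓
(silver_phase, gold_phase): silver_phase before gold_phase ✓
(violet_phase, amber_phase): violet_phase before amber_phase ✓
(violet_phase, crimson_phase): violet_phase before crimson_phase ✓
(violet_phase, gold_phase): violet_phase before gold_phase ✓
(violet_phase, red_phase): violet_phase before red_phase ✓
(violet_phase, silver_phase): violet_phase before silver_phase ✓
Count: 13.

13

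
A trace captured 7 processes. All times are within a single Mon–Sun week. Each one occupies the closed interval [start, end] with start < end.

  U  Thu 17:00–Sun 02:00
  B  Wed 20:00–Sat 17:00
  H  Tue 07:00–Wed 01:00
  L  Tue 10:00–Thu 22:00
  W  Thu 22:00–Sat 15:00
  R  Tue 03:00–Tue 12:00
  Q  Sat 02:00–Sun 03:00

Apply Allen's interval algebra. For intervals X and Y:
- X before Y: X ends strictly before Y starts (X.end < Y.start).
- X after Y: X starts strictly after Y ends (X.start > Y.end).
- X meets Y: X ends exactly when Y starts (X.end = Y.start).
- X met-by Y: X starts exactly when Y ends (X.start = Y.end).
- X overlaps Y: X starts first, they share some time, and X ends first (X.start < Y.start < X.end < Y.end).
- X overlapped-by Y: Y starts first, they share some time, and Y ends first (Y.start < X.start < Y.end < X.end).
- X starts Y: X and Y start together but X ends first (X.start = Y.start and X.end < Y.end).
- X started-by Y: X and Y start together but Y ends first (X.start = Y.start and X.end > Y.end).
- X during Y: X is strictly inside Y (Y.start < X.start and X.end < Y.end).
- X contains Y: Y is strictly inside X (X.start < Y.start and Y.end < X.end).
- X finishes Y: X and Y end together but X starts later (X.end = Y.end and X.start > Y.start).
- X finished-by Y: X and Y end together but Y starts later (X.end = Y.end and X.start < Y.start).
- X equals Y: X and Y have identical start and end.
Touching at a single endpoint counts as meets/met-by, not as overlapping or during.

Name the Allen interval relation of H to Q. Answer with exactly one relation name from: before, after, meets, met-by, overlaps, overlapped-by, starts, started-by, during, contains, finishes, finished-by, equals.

H = [Tue 07:00, Wed 01:00]; Q = [Sat 02:00, Sun 03:00].
Compare endpoints: H.start < Q.start, H.start < Q.end, H.end < Q.start, H.end < Q.end.
That pattern is 'before'.

before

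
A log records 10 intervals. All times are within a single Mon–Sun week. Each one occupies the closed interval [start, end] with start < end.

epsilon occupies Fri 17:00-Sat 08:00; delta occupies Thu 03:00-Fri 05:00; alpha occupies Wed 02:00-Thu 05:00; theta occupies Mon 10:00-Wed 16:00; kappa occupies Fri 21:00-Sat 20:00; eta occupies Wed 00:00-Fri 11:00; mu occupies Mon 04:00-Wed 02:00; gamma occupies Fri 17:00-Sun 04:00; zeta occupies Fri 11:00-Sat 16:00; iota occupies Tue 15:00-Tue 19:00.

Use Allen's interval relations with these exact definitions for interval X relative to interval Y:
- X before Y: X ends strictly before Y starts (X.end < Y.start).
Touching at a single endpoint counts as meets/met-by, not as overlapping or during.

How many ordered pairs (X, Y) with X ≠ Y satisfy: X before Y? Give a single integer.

Checking all 90 ordered pairs for relation 'before'; matching pairs in alphabetical order:
(alpha, epsilon): alpha before epsilon ✓
(alpha, gamma): alpha before gamma ✓
(alpha, kappa): alpha before kappa ✓
(alpha, zeta): alpha before zeta ✓
(delta, epsilon): delta before epsilon ✓
(delta, gamma): delta before gamma ✓
(delta, kappa): delta before kappa ✓
(delta, zeta): delta before zeta ✓
(eta, epsilon): eta before epsilon ✓
(eta, gamma): eta before gamma ✓
(eta, kappa): eta before kappa ✓
(iota, alpha): iota before alpha ✓
(iota, delta): iota before delta ✓
(iota, epsilon): iota before epsilon ✓
(iota, eta): iota before eta ✓
(iota, gamma): iota before gamma ✓
(iota, kappa): iota before kappa ✓
(iota, zeta): iota before zeta ✓
(mu, delta): mu before delta ✓
(mu, epsilon): mu before epsilon ✓
(mu, gamma): mu before gamma ✓
(mu, kappa): mu before kappa ✓
(mu, zeta): mu before zeta ✓
(theta, delta): theta before delta ✓
... plus 4 further pairs not listed.
Count: 28.

28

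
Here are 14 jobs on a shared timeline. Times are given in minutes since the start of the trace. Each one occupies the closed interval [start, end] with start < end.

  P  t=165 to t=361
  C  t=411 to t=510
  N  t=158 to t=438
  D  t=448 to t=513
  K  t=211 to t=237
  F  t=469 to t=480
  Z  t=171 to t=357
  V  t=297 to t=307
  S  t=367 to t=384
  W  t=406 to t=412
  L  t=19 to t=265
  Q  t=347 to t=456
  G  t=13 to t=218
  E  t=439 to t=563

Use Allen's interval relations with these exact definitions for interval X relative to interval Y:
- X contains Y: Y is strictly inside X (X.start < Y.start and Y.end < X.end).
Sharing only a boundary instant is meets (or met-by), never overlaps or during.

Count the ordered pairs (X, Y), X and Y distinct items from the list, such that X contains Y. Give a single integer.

Checking all 182 ordered pairs for relation 'contains'; matching pairs in alphabetical order:
(C, F): C contains F ✓
(D, F): D contains F ✓
(E, D): E contains D ✓
(E, F): E contains F ✓
(L, K): L contains K ✓
(N, K): N contains K ✓
(N, P): N contains P ✓
(N, S): N contains S ✓
(N, V): N contains V ✓
(N, W): N contains W ✓
(N, Z): N contains Z ✓
(P, K): P contains K ✓
(P, V): P contains V ✓
(P, Z): P contains Z ✓
(Q, S): Q contains S ✓
(Q, W): Q contains W ✓
(Z, K): Z contains K ✓
(Z, V): Z contains V ✓
Count: 18.

18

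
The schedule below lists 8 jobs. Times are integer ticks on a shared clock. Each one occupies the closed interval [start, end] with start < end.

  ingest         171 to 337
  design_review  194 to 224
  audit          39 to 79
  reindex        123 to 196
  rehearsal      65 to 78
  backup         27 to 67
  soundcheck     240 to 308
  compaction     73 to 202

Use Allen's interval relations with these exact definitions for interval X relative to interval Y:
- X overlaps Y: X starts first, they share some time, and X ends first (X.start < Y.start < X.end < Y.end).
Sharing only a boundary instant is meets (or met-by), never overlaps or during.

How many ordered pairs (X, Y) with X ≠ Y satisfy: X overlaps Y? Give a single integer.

Checking all 56 ordered pairs for relation 'overlaps'; matching pairs in alphabetical order:
(audit, compaction): audit overlaps compaction ✓
(backup, audit): backup overlaps audit ✓
(backup, rehearsal): backup overlaps rehearsal ✓
(compaction, design_review): compaction overlaps design_review ✓
(compaction, ingest): compaction overlaps ingest ✓
(rehearsal, compaction): rehearsal overlaps compaction ✓
(reindex, design_review): reindex overlaps design_review ✓
(reindex, ingest): reindex overlaps ingest ✓
Count: 8.

8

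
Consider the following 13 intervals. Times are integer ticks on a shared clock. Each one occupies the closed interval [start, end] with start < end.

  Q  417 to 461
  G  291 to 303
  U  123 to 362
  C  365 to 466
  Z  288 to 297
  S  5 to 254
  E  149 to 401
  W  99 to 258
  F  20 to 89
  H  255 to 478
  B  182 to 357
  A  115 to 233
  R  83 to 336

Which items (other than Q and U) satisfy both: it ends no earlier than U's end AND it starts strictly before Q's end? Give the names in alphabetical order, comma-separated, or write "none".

Conditions: its end is no earlier than U's end (X.end >= 362) AND its start is strictly before Q's end (X.start < 461).
A: end 233 >= 362? ✗; start 115 < 461? ✓ → no.
B: end 357 >= 362? ✗; start 182 < 461? ✓ → no.
C: end 466 >= 362? ✓; start 365 < 461? ✓ → yes.
E: end 401 >= 362? ✓; start 149 < 461? ✓ → yes.
F: end 89 >= 362? ✗; start 20 < 461? ✓ → no.
G: end 303 >= 362? ✗; start 291 < 461? ✓ → no.
H: end 478 >= 362? ✓; start 255 < 461? ✓ → yes.
R: end 336 >= 362? ✗; start 83 < 461? ✓ → no.
S: end 254 >= 362? ✗; start 5 < 461? ✓ → no.
W: end 258 >= 362? ✗; start 99 < 461? ✓ → no.
Z: end 297 >= 362? ✗; start 288 < 461? ✓ → no.
Result: C, E, H.

C, E, H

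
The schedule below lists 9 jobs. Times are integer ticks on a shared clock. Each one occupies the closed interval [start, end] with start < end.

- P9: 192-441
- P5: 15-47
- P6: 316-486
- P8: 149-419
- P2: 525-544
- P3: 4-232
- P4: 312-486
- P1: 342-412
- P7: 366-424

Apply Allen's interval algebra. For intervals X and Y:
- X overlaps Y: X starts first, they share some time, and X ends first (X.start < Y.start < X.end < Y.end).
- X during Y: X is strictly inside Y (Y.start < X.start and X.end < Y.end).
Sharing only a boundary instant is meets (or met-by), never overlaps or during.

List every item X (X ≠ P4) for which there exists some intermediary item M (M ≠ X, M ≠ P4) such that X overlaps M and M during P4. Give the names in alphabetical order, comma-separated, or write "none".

P1, P8

Target P4 = [312, 486].
Intermediaries M with M during P4: P1, P7.
Via P1 — items with X overlaps P1: none.
Via P7 — items with X overlaps P7: P1, P8.
Union: P1, P8.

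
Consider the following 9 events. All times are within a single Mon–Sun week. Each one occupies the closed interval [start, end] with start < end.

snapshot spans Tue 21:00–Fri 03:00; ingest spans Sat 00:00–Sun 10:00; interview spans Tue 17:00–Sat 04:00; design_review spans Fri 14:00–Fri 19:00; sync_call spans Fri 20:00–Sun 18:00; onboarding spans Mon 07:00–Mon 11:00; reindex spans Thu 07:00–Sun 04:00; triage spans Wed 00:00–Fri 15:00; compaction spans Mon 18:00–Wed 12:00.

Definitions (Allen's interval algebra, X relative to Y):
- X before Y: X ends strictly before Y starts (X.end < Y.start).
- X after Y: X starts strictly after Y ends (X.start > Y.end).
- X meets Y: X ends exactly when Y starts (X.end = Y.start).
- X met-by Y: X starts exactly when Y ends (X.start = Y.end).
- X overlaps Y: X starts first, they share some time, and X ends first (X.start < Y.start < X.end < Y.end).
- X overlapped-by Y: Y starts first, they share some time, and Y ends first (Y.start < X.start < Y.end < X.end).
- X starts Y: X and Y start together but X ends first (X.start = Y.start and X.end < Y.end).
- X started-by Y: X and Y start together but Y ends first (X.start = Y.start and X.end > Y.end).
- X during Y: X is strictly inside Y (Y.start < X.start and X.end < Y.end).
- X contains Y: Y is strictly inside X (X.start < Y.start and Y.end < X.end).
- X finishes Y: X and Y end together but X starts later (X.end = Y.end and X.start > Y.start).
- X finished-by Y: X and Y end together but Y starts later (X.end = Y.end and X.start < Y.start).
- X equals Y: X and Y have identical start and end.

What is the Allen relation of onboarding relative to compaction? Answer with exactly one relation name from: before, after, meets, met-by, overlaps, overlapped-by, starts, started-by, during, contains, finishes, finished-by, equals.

before

onboarding = [Mon 07:00, Mon 11:00]; compaction = [Mon 18:00, Wed 12:00].
Compare endpoints: onboarding.start < compaction.start, onboarding.start < compaction.end, onboarding.end < compaction.start, onboarding.end < compaction.end.
That pattern is 'before'.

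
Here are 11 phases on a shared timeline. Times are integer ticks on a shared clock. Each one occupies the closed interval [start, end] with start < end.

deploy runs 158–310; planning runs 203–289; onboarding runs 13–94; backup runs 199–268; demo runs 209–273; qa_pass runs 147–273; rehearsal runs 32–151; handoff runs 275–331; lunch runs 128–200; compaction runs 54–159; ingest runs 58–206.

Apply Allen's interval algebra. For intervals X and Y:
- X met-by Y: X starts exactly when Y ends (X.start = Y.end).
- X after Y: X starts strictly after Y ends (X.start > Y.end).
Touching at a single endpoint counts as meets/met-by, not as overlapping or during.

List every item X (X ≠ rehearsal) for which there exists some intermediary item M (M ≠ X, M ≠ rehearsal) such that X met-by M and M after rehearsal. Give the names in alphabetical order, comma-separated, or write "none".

none

Target rehearsal = [32, 151].
Intermediaries M with M after rehearsal: backup, demo, deploy, handoff, planning.
Via backup — items with X met-by backup: none.
Via demo — items with X met-by demo: none.
Via deploy — items with X met-by deploy: none.
Via handoff — items with X met-by handoff: none.
Via planning — items with X met-by planning: none.
Union: none.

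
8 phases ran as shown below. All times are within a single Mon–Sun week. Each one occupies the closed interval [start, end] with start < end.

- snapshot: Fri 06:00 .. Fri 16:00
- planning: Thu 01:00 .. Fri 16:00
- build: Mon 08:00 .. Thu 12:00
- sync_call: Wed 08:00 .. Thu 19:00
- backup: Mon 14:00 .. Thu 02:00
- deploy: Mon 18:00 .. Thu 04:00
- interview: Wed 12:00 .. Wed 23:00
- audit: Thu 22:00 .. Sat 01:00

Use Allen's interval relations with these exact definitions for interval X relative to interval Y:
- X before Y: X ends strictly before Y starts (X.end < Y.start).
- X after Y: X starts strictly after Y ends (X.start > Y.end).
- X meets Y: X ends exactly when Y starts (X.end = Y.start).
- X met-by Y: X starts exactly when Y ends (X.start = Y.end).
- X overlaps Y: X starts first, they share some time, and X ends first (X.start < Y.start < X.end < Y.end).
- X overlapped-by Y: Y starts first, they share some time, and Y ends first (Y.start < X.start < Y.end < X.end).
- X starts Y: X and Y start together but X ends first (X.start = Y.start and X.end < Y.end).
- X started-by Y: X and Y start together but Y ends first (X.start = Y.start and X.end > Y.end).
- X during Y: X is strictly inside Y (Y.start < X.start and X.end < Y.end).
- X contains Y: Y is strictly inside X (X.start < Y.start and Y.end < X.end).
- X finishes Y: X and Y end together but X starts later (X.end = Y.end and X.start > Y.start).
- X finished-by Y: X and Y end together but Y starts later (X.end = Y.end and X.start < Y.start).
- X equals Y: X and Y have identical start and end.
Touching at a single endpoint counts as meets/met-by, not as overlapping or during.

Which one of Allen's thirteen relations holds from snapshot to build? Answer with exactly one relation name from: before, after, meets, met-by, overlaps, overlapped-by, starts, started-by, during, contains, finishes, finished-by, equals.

after

snapshot = [Fri 06:00, Fri 16:00]; build = [Mon 08:00, Thu 12:00].
Compare endpoints: snapshot.start > build.start, snapshot.start > build.end, snapshot.end > build.start, snapshot.end > build.end.
That pattern is 'after'.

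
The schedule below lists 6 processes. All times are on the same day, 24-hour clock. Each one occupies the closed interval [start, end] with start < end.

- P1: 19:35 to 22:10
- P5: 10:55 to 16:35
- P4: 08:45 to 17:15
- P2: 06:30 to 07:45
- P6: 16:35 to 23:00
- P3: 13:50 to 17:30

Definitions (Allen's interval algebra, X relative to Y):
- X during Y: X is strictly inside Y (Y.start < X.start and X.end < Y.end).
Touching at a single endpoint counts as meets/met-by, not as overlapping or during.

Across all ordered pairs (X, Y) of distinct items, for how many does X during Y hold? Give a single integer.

Checking all 30 ordered pairs for relation 'during'; matching pairs in alphabetical order:
(P1, P6): P1 during P6 ✓
(P5, P4): P5 during P4 ✓
Count: 2.

2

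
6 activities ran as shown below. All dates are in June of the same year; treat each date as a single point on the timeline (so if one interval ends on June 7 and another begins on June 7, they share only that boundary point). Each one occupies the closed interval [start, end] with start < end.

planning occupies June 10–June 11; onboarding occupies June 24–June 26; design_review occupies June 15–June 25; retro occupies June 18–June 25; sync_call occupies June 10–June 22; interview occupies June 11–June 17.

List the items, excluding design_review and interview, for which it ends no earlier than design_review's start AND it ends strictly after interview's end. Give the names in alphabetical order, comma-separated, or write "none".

onboarding, retro, sync_call

Conditions: its end is no earlier than design_review's start (X.end >= June 15) AND its end is strictly after interview's end (X.end > June 17).
onboarding: end June 26 >= June 15? ✓; end June 26 > June 17? ✓ → yes.
planning: end June 11 >= June 15? ✗; end June 11 > June 17? ✗ → no.
retro: end June 25 >= June 15? ✓; end June 25 > June 17? ✓ → yes.
sync_call: end June 22 >= June 15? ✓; end June 22 > June 17? ✓ → yes.
Result: onboarding, retro, sync_call.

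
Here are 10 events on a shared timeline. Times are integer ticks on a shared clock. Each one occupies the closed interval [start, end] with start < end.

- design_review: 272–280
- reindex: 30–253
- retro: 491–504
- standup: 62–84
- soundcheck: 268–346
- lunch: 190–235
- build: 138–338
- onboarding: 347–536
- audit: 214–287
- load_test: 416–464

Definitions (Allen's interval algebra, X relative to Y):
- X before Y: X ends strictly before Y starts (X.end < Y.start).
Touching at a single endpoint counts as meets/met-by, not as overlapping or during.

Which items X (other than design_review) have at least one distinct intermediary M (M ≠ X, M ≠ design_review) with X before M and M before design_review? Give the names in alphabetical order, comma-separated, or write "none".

Target design_review = [272, 280].
Intermediaries M with M before design_review: lunch, reindex, standup.
Via lunch — items with X before lunch: standup.
Via reindex — items with X before reindex: none.
Via standup — items with X before standup: none.
Union: standup.

standup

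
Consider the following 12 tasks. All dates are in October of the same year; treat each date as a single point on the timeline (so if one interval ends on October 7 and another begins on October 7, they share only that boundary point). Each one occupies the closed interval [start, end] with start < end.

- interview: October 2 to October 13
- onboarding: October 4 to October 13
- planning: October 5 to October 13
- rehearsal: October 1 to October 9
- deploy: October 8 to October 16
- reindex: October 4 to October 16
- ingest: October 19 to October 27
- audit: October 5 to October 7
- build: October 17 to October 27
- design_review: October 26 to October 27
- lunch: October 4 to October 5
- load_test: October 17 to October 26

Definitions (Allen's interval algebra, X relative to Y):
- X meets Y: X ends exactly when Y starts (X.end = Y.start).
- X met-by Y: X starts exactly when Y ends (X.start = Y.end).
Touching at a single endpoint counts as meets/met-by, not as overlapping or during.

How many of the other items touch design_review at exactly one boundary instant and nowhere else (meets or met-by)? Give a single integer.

Target design_review = [October 26, October 27].
audit [October 5, October 7] → before → no.
build [October 17, October 27] → finished-by → no.
deploy [October 8, October 16] → before → no.
ingest [October 19, October 27] → finished-by → no.
interview [October 2, October 13] → before → no.
load_test [October 17, October 26] → meets → counts.
lunch [October 4, October 5] → before → no.
onboarding [October 4, October 13] → before → no.
planning [October 5, October 13] → before → no.
rehearsal [October 1, October 9] → before → no.
reindex [October 4, October 16] → before → no.
Total: 1.

1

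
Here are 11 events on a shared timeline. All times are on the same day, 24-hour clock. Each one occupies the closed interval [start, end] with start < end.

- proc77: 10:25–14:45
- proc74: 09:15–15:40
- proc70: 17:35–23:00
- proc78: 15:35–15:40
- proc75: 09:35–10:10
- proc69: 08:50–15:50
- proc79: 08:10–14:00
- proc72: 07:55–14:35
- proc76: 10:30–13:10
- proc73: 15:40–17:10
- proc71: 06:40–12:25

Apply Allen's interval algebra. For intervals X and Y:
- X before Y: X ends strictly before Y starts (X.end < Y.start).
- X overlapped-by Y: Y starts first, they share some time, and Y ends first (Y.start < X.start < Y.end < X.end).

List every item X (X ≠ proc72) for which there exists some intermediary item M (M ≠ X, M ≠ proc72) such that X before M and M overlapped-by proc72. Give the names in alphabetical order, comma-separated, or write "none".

Target proc72 = [07:55, 14:35].
Intermediaries M with M overlapped-by proc72: proc69, proc74, proc77.
Via proc69 — items with X before proc69: none.
Via proc74 — items with X before proc74: none.
Via proc77 — items with X before proc77: proc75.
Union: proc75.

proc75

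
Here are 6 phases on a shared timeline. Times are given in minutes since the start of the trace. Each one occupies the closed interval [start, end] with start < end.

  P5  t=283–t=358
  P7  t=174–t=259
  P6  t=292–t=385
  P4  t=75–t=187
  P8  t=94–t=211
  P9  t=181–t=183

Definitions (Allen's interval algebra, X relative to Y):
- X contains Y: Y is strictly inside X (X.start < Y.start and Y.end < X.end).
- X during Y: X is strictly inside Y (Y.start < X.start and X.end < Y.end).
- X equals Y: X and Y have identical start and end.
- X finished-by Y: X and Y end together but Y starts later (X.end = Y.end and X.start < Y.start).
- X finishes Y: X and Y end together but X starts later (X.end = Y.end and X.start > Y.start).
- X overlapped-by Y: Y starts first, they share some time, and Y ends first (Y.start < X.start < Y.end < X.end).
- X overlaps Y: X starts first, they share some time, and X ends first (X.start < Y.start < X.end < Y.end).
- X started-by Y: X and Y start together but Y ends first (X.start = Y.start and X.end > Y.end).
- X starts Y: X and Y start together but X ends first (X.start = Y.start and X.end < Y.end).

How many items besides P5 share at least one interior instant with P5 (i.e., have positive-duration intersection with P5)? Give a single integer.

1

Target P5 = [t=283, t=358].
P4 [t=75, t=187] → before → no.
P6 [t=292, t=385] → overlapped-by → counts.
P7 [t=174, t=259] → before → no.
P8 [t=94, t=211] → before → no.
P9 [t=181, t=183] → before → no.
Total: 1.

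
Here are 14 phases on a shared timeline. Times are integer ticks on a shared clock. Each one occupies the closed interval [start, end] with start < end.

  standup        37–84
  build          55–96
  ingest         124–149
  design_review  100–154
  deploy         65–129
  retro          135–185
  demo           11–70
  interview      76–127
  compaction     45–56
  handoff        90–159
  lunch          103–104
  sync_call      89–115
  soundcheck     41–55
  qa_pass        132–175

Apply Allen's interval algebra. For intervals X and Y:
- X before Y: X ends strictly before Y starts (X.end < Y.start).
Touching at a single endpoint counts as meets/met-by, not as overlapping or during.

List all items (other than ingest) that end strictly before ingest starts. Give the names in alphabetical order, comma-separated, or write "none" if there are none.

build, compaction, demo, lunch, soundcheck, standup, sync_call

Target ingest = [124, 149].
build [55, 96] → before → yes.
compaction [45, 56] → before → yes.
demo [11, 70] → before → yes.
deploy [65, 129] → overlaps → no.
design_review [100, 154] → contains → no.
handoff [90, 159] → contains → no.
interview [76, 127] → overlaps → no.
lunch [103, 104] → before → yes.
qa_pass [132, 175] → overlapped-by → no.
retro [135, 185] → overlapped-by → no.
soundcheck [41, 55] → before → yes.
standup [37, 84] → before → yes.
sync_call [89, 115] → before → yes.
Result: build, compaction, demo, lunch, soundcheck, standup, sync_call.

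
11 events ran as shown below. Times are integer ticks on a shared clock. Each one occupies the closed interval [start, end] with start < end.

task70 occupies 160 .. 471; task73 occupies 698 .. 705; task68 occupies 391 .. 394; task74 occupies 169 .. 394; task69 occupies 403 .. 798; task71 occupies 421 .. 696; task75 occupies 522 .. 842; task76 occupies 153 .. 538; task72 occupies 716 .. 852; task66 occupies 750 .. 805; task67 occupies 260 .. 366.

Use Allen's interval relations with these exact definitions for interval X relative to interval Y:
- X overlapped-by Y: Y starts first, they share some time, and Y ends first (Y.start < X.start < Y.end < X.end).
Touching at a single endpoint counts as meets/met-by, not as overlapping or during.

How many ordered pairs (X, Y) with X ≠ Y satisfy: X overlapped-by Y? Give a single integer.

Checking all 110 ordered pairs for relation 'overlapped-by'; matching pairs in alphabetical order:
(task66, task69): task66 overlapped-by task69 ✓
(task69, task70): task69 overlapped-by task70 ✓
(task69, task76): task69 overlapped-by task76 ✓
(task71, task70): task71 overlapped-by task70 ✓
(task71, task76): task71 overlapped-by task76 ✓
(task72, task69): task72 overlapped-by task69 ✓
(task72, task75): task72 overlapped-by task75 ✓
(task75, task69): task75 overlapped-by task69 ✓
(task75, task71): task75 overlapped-by task71 ✓
(task75, task76): task75 overlapped-by task76 ✓
Count: 10.

10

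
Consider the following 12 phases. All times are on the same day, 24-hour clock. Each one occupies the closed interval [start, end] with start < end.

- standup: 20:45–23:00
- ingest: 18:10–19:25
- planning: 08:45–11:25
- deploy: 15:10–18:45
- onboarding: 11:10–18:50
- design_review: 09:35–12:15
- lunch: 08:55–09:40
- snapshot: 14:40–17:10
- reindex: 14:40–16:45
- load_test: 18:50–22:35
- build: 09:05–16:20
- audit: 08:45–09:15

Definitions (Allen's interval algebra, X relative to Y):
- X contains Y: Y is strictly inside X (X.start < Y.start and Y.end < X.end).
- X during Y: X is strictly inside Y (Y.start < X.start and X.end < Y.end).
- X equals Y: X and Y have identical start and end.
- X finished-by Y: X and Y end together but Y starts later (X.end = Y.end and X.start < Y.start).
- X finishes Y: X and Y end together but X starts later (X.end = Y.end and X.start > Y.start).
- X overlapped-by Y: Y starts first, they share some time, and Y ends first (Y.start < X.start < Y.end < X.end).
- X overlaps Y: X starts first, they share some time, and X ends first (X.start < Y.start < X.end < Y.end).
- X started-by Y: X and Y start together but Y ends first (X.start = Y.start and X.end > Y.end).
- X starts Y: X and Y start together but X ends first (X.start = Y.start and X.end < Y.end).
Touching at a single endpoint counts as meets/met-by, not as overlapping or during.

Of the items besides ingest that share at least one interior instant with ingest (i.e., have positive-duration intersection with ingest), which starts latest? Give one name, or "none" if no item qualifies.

Target ingest = [18:10, 19:25].
audit [08:45, 09:15] → before → excluded.
build [09:05, 16:20] → before → excluded.
deploy [15:10, 18:45] → overlaps → candidate.
design_review [09:35, 12:15] → before → excluded.
load_test [18:50, 22:35] → overlapped-by → candidate.
lunch [08:55, 09:40] → before → excluded.
onboarding [11:10, 18:50] → overlaps → candidate.
planning [08:45, 11:25] → before → excluded.
reindex [14:40, 16:45] → before → excluded.
snapshot [14:40, 17:10] → before → excluded.
standup [20:45, 23:00] → after → excluded.
Among candidates, latest start is 18:50 → load_test.

load_test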